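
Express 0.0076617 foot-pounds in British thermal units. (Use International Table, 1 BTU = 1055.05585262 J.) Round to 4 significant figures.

9.846 × 10^-6 BTU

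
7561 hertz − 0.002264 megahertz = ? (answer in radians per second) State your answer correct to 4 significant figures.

7561 Hz = 47507.2 rad/s and 0.002264 MHz = 14225.1 rad/s.
47507.2 − 14225.1 ≈ 33280 rad/s.

33280 rad/s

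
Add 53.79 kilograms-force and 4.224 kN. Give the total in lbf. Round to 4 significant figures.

1068 lbf

53.79 kgf = 118.587 lbf and 4.224 kN = 949.593 lbf.
118.587 + 949.593 ≈ 1068 lbf.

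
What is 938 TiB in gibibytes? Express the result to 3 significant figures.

961000 gibibytes

1 TiB = 1024.00 GiB.
Thus 938 × 1024.00 ≈ 961000 GiB.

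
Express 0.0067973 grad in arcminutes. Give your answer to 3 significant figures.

0.367 arcmin

1 grad = 54.0000 arcmin.
0.0067973 × 54.0000 ≈ 0.367 arcmin.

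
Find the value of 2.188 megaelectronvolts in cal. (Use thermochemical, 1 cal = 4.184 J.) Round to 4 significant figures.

1 MeV = 3.82929 × 10^-14 calories.
Thus 2.188 × 3.82929 × 10^-14 ≈ 8.378 × 10^-14 cal.

8.378 × 10^-14 cal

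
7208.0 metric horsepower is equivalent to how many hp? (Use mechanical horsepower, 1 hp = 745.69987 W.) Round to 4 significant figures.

7109 hp

1 PS = 0.986320 hp.
So 7208.0 × 0.986320 ≈ 7109 hp.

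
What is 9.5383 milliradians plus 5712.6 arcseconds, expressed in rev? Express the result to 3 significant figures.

9.5383 mrad = 0.00151807 rev and 5712.6 arcsec = 0.00440787 rev.
0.00151807 + 0.00440787 ≈ 0.00593 rev.

0.00593 revolutions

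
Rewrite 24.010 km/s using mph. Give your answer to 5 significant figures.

1 km/s = 2236.94 mph.
Then 24.010 × 2236.94 ≈ 53709 mph.

53709 mph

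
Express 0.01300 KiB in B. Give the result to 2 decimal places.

13.31 bytes

1 kibibyte = 1024.00 bytes.
Then 0.01300 × 1024.00 ≈ 13.31 B.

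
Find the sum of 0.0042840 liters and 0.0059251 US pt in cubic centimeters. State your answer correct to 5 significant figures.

0.0042840 L = 4.28400 cm³ and 0.0059251 US pt = 2.80362 cm³.
4.28400 + 2.80362 ≈ 7.0876 cm³.

7.0876 cm³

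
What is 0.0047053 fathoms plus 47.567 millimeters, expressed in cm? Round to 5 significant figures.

5.6172 centimeters

0.0047053 fathom = 0.860505 cm and 47.567 mm = 4.75670 cm.
0.860505 + 4.75670 ≈ 5.6172 cm.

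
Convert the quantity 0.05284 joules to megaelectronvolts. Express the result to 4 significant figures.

1 J = 6.24151 × 10^12 MeV.
Then 0.05284 × 6.24151 × 10^12 ≈ 3.298 × 10^11 MeV.

3.298 × 10^11 megaelectronvolts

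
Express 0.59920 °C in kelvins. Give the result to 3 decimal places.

273.749 K

K = °C + 273.15.
Applying the formula gives 273.749 K.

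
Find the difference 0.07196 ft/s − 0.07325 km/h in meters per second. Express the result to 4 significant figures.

0.001586 m/s

0.07196 ft/s = 0.0219334 m/s and 0.07325 km/h = 0.0203472 m/s.
0.0219334 − 0.0203472 ≈ 0.001586 m/s.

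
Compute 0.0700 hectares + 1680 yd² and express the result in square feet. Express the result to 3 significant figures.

22700 ft²

0.0700 ha = 7534.74 ft² and 1680 yd² = 15120.0 ft².
7534.74 + 15120.0 ≈ 22700 ft².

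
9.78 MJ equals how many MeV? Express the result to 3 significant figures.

1 MJ = 6.24151e+18 megaelectronvolts.
9.78 × 6.24151e+18 ≈ 6.10e+19 MeV.

6.10e+19 MeV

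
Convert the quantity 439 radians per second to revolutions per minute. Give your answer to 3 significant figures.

4190 revolutions per minute

1 rad/s = 9.54930 rpm.
Then 439 × 9.54930 ≈ 4190 rpm.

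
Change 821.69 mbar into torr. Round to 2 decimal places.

1 millibar = 0.750062 torr.
Thus 821.69 × 0.750062 ≈ 616.32 torr.

616.32 torr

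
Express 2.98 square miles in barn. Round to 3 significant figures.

1 square mile = 2.58999e+34 barns.
2.98 × 2.58999e+34 ≈ 7.72e+34 barn.

7.72e+34 barn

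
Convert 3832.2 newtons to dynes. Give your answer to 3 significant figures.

3.83e+8 dyn

1 N = 100000 dyn.
So 3832.2 × 100000 ≈ 3.83e+8 dyn.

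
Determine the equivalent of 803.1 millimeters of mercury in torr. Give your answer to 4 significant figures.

1 mmHg = 1.00000 torr.
803.1 × 1.00000 ≈ 803.1 torr.

803.1 torr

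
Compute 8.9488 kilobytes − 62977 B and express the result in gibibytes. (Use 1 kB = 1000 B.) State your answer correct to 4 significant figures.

8.9488 kB = 8.33422e-6 GiB and 62977 B = 5.86519e-5 GiB.
8.33422e-6 − 5.86519e-5 ≈ -5.032e-5 GiB.

-5.032e-5 GiB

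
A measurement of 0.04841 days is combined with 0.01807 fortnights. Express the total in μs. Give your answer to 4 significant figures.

2.604e+10 μs

0.04841 d = 4.18262e+9 μs and 0.01807 fortnight = 2.18575e+10 μs.
4.18262e+9 + 2.18575e+10 ≈ 2.604e+10 μs.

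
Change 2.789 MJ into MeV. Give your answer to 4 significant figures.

1 megajoule = 6.24151 × 10^18 MeV.
2.789 × 6.24151 × 10^18 ≈ 1.741 × 10^19 MeV.

1.741 × 10^19 MeV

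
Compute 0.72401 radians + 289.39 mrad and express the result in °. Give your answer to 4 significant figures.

0.72401 rad = 41.4827 ° and 289.39 mrad = 16.5808 °.
41.4827 + 16.5808 ≈ 58.06 °.

58.06 degrees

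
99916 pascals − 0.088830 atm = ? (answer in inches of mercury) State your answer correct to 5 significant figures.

99916 Pa = 29.5052 inHg and 0.088830 atm = 2.65791 inHg.
29.5052 − 2.65791 ≈ 26.847 inHg.

26.847 inches of mercury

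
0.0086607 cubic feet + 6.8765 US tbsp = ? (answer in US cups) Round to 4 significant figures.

1.466 US cup

0.0086607 ft³ = 1.03658 US cup and 6.8765 US tbsp = 0.429781 US cup.
1.03658 + 0.429781 ≈ 1.466 US cup.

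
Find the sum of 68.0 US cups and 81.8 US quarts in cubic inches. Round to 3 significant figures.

5710 cubic inches

68.0 US cup = 981.750 in³ and 81.8 US qt = 4723.95 in³.
981.750 + 4723.95 ≈ 5710 in³.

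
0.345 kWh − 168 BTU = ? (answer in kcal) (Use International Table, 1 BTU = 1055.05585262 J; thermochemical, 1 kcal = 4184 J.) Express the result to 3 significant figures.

0.345 kWh = 296.845 kcal and 168 BTU = 42.3636 kcal.
296.845 − 42.3636 ≈ 254 kcal.

254 kilocalories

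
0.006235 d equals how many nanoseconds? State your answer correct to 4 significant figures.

5.387e+11 nanoseconds

1 d = 8.64000e+13 nanoseconds.
Thus 0.006235 × 8.64000e+13 ≈ 5.387e+11 ns.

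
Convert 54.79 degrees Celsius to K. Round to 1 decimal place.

327.9 kelvins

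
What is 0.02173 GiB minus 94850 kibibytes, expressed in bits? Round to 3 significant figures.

0.02173 GiB = 1.86659e+8 bit and 94850 KiB = 7.77011e+8 bit.
1.86659e+8 − 7.77011e+8 ≈ -5.90e+8 bit.

-5.90e+8 bit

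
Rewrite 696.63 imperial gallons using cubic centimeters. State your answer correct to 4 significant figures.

1 imperial gallon = 4546.09 cubic centimeters.
Then 696.63 × 4546.09 ≈ 3.167 × 10^6 cm³.

3.167 × 10^6 cubic centimeters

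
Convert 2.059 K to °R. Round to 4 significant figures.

3.706 °R

°R = K × 9/5.
Applying the formula gives 3.706 °R.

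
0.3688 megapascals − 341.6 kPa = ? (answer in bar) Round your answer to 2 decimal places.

0.27 bar

0.3688 MPa = 3.68800 bar and 341.6 kPa = 3.41600 bar.
3.68800 − 3.41600 ≈ 0.27 bar.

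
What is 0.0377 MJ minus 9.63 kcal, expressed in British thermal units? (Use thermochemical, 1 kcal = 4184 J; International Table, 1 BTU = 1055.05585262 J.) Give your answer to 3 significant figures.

-2.46 BTU

0.0377 MJ = 35.7327 BTU and 9.63 kcal = 38.1894 BTU.
35.7327 − 38.1894 ≈ -2.46 BTU.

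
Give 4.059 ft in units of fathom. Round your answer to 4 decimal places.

1 ft = 0.166667 fathoms.
4.059 × 0.166667 ≈ 0.6765 fathom.

0.6765 fathoms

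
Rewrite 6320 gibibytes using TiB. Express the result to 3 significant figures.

6.17 tebibytes

1 gibibyte = 0.0009765625 TiB.
Thus 6320 × 0.0009765625 ≈ 6.17 TiB.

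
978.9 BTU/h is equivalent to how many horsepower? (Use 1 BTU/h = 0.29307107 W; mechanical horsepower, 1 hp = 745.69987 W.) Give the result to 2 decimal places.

0.38 horsepower

1 BTU/h = 0.000393015 horsepower.
Then 978.9 × 0.000393015 ≈ 0.38 hp.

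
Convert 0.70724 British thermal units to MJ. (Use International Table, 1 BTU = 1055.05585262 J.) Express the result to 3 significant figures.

1 British thermal unit = 0.00105506 MJ.
0.70724 × 0.00105506 ≈ 0.000746 MJ.

0.000746 MJ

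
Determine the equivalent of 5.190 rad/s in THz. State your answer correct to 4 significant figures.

8.260e-13 THz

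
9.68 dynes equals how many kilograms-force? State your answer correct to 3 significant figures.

9.87 × 10^-6 kgf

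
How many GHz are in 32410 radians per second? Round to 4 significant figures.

5.158 × 10^-6 GHz

1 rad/s = 1.59155 × 10^-10 gigahertz.
Thus 32410 × 1.59155 × 10^-10 ≈ 5.158 × 10^-6 GHz.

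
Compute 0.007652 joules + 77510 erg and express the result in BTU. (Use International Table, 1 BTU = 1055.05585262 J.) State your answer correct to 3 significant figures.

1.46e-5 BTU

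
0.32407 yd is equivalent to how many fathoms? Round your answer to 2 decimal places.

0.16 fathoms

1 yard = 0.500000 fathom.
0.32407 × 0.500000 ≈ 0.16 fathom.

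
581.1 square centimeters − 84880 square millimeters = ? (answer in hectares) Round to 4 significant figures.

-2.677 × 10^-6 hectares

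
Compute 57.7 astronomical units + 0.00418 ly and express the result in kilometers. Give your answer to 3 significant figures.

4.82e+10 km

57.7 au = 8.63180e+9 km and 0.00418 ly = 3.95459e+10 km.
8.63180e+9 + 3.95459e+10 ≈ 4.82e+10 km.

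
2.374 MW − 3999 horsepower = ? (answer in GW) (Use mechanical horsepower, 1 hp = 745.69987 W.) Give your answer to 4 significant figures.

2.374 MW = 0.002374000 GW and 3999 hp = 0.002982054 GW.
0.002374000 − 0.002982054 ≈ -0.0006081 GW.

-0.0006081 GW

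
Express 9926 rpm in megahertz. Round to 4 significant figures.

1 rpm = 1.66667 × 10^-8 MHz.
So 9926 × 1.66667 × 10^-8 ≈ 0.0001654 MHz.

0.0001654 MHz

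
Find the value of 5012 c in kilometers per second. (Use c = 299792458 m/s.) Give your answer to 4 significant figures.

1.503e+9 km/s

1 c = 299792 km/s.
Then 5012 × 299792 ≈ 1.503e+9 km/s.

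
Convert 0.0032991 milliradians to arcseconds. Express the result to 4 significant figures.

0.6805 arcsec

1 mrad = 206.265 arcseconds.
Then 0.0032991 × 206.265 ≈ 0.6805 arcsec.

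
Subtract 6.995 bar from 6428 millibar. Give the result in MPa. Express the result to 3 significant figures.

-0.0567 MPa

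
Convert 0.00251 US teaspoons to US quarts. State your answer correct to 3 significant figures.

1 US tsp = 0.00520833 US qt.
So 0.00251 × 0.00520833 ≈ 1.31e-5 US qt.

1.31e-5 US quarts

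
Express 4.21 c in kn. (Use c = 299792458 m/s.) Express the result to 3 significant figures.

2.45 × 10^9 kn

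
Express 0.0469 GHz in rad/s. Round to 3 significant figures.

1 gigahertz = 6.28319 × 10^9 radians per second.
So 0.0469 × 6.28319 × 10^9 ≈ 2.95 × 10^8 rad/s.

2.95 × 10^8 rad/s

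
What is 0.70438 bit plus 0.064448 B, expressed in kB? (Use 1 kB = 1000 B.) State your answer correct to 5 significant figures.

0.70438 bit = 8.80475e-5 kB and 0.064448 B = 6.44480e-5 kB.
8.80475e-5 + 6.44480e-5 ≈ 0.00015250 kB.

0.00015250 kB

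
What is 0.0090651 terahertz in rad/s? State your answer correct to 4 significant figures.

5.696e+10 rad/s

1 THz = 6.28319e+12 radians per second.
Then 0.0090651 × 6.28319e+12 ≈ 5.696e+10 rad/s.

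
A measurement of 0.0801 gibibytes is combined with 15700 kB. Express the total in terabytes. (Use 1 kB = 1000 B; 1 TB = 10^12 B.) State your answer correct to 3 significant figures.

0.000102 TB

0.0801 GiB = 8.60067 × 10^-5 TB and 15700 kB = 1.57000 × 10^-5 TB.
8.60067 × 10^-5 + 1.57000 × 10^-5 ≈ 0.000102 TB.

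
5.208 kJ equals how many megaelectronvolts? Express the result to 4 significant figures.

1 kilojoule = 6.24151e+15 megaelectronvolts.
So 5.208 × 6.24151e+15 ≈ 3.251e+16 MeV.

3.251e+16 MeV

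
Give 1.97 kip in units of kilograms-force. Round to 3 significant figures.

1 kip = 453.592 kgf.
So 1.97 × 453.592 ≈ 894 kgf.

894 kilograms-force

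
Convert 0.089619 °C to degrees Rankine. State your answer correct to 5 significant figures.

°R = (°C + 273.15) × 9/5.
Applying the formula gives 491.83 °R.

491.83 °R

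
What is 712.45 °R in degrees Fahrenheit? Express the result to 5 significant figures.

252.78 °F

°R = °F + 459.67.
Applying the formula gives 252.78 °F.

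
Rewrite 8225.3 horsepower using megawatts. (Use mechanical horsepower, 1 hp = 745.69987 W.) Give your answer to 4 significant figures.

6.134 megawatts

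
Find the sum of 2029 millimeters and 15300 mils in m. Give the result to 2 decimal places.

2.42 m

2029 mm = 2.02900 m and 15300 mil = 0.388620 m.
2.02900 + 0.388620 ≈ 2.42 m.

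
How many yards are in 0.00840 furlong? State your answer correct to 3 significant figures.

1.85 yards

1 furlong = 220.000 yd.
Then 0.00840 × 220.000 ≈ 1.85 yd.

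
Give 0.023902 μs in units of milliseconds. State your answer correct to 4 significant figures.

1 μs = 0.00100000 ms.
0.023902 × 0.00100000 ≈ 2.390 × 10^-5 ms.

2.390 × 10^-5 ms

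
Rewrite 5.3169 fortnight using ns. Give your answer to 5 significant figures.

1 fortnight = 1.20960e+15 ns.
So 5.3169 × 1.20960e+15 ≈ 6.4313e+15 ns.

6.4313e+15 ns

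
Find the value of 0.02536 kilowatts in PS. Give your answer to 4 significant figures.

1 kilowatt = 1.35962 PS.
0.02536 × 1.35962 ≈ 0.03448 PS.

0.03448 PS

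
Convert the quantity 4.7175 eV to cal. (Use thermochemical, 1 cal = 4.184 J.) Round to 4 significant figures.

1.806 × 10^-19 cal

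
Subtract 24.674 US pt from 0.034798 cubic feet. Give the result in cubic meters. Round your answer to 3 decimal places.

0.034798 ft³ = 0.000985370 m³ and 24.674 US pt = 0.0116752 m³.
0.000985370 − 0.0116752 ≈ -0.011 m³.

-0.011 m³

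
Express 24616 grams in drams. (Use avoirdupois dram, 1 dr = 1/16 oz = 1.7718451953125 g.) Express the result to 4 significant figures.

13890 dr

1 g = 0.564383 dr.
Thus 24616 × 0.564383 ≈ 13890 dr.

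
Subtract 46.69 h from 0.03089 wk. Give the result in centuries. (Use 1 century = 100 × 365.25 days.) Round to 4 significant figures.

-4.734e-5 century

0.03089 wk = 5.92005e-6 century and 46.69 h = 5.32626e-5 century.
5.92005e-6 − 5.32626e-5 ≈ -4.734e-5 century.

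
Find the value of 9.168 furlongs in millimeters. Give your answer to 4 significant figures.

1.844e+6 millimeters

1 furlong = 201168 mm.
Thus 9.168 × 201168 ≈ 1.844e+6 mm.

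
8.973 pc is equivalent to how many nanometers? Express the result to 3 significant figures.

2.77 × 10^26 nm

1 parsec = 3.08568 × 10^25 nanometers.
Then 8.973 × 3.08568 × 10^25 ≈ 2.77 × 10^26 nm.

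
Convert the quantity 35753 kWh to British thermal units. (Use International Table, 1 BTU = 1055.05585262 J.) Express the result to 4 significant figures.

1.220e+8 BTU

1 kilowatt-hour = 3412.14 BTU.
35753 × 3412.14 ≈ 1.220e+8 BTU.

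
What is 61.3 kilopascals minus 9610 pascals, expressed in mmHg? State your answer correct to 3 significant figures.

388 mmHg

61.3 kPa = 459.788 mmHg and 9610 Pa = 72.0809 mmHg.
459.788 − 72.0809 ≈ 388 mmHg.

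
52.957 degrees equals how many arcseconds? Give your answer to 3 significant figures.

1 degree = 3600.00 arcsec.
So 52.957 × 3600.00 ≈ 191000 arcsec.

191000 arcsec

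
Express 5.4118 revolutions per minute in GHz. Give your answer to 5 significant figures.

9.0197 × 10^-11 gigahertz

1 rpm = 1.66667 × 10^-11 gigahertz.
5.4118 × 1.66667 × 10^-11 ≈ 9.0197 × 10^-11 GHz.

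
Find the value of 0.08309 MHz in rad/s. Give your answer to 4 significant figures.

1 megahertz = 6.28319e+6 rad/s.
Thus 0.08309 × 6.28319e+6 ≈ 522100 rad/s.

522100 radians per second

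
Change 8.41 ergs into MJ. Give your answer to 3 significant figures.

1 erg = 1.00000 × 10^-13 MJ.
8.41 × 1.00000 × 10^-13 ≈ 8.41 × 10^-13 MJ.

8.41 × 10^-13 megajoules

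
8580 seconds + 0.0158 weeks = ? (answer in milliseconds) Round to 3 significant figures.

8580 s = 8.58000 × 10^6 ms and 0.0158 wk = 9.55584 × 10^6 ms.
8.58000 × 10^6 + 9.55584 × 10^6 ≈ 1.81 × 10^7 ms.

1.81 × 10^7 ms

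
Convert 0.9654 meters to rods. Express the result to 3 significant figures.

1 m = 0.198839 rod.
Then 0.9654 × 0.198839 ≈ 0.192 rod.

0.192 rod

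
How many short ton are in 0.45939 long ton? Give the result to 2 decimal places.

0.51 short tons

1 long ton = 1.12000 short ton.
Thus 0.45939 × 1.12000 ≈ 0.51 short ton.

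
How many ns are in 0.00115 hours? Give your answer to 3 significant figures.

4.14e+9 nanoseconds

1 hour = 3.60000e+12 nanoseconds.
Then 0.00115 × 3.60000e+12 ≈ 4.14e+9 ns.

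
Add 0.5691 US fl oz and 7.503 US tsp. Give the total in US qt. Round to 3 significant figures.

0.0569 US qt

0.5691 US fl oz = 0.0177844 US qt and 7.503 US tsp = 0.0390781 US qt.
0.0177844 + 0.0390781 ≈ 0.0569 US qt.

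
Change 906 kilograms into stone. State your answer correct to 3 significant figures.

143 st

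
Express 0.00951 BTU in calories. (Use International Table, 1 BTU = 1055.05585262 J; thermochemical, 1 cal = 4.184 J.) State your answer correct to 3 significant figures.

1 British thermal unit = 252.164 calories.
So 0.00951 × 252.164 ≈ 2.40 cal.

2.40 cal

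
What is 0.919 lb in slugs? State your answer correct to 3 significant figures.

0.0286 slug

1 lb = 0.0310810 slug.
Then 0.919 × 0.0310810 ≈ 0.0286 slug.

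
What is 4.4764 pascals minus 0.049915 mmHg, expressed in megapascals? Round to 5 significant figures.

4.4764 Pa = 4.47640e-6 MPa and 0.049915 mmHg = 6.65479e-6 MPa.
4.47640e-6 − 6.65479e-6 ≈ -2.1784e-6 MPa.

-2.1784e-6 MPa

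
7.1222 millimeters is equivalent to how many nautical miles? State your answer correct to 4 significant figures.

1 mm = 5.39957 × 10^-7 nautical miles.
Then 7.1222 × 5.39957 × 10^-7 ≈ 3.846 × 10^-6 nmi.

3.846 × 10^-6 nautical miles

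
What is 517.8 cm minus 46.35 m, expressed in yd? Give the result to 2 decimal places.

517.8 cm = 5.66273 yd and 46.35 m = 50.6890 yd.
5.66273 − 50.6890 ≈ -45.03 yd.

-45.03 yd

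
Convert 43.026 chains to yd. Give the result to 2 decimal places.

1 chain = 22.0000 yards.
Thus 43.026 × 22.0000 ≈ 946.57 yd.

946.57 yards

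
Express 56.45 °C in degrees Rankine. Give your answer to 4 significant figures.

°R = (°C + 273.15) × 9/5.
Applying the formula gives 593.3 °R.

593.3 degrees Rankine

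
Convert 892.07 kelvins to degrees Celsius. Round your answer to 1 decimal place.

K = °C + 273.15.
Applying the formula gives 618.9 °C.

618.9 degrees Celsius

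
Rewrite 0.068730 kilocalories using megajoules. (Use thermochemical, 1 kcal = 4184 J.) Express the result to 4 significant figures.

1 kcal = 0.00418400 megajoules.
Thus 0.068730 × 0.00418400 ≈ 0.0002876 MJ.

0.0002876 megajoules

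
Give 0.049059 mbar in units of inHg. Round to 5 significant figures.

0.0014487 inches of mercury

1 mbar = 0.0295300 inHg.
Thus 0.049059 × 0.0295300 ≈ 0.0014487 inHg.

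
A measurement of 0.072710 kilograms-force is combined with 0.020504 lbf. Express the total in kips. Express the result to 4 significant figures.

0.072710 kgf = 0.000160298 kip and 0.020504 lbf = 2.05040 × 10^-5 kip.
0.000160298 + 2.05040 × 10^-5 ≈ 0.0001808 kip.

0.0001808 kips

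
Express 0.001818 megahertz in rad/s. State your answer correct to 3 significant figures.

11400 radians per second

1 megahertz = 6.28319e+6 radians per second.
Thus 0.001818 × 6.28319e+6 ≈ 11400 rad/s.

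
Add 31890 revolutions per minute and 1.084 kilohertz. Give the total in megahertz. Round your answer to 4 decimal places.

0.0016 MHz

31890 rpm = 0.000531500 MHz and 1.084 kHz = 0.00108400 MHz.
0.000531500 + 0.00108400 ≈ 0.0016 MHz.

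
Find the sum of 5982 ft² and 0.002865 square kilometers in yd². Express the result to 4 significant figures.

4091 yd²

5982 ft² = 664.667 yd² and 0.002865 km² = 3426.51 yd².
664.667 + 3426.51 ≈ 4091 yd².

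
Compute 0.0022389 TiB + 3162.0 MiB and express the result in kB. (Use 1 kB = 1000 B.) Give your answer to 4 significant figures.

5.777e+6 kB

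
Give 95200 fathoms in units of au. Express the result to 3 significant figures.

1.16e-6 au

1 fathom = 1.22248e-11 au.
Thus 95200 × 1.22248e-11 ≈ 1.16e-6 au.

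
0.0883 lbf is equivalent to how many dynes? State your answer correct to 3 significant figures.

39300 dyn

1 lbf = 444822 dynes.
Then 0.0883 × 444822 ≈ 39300 dyn.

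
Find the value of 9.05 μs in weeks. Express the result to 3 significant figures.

1 microsecond = 1.65344e-12 wk.
Then 9.05 × 1.65344e-12 ≈ 1.50e-11 wk.

1.50e-11 wk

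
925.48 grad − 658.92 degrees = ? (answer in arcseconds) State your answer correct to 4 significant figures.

626400 arcsec

925.48 grad = 2998555 arcsec and 658.92 ° = 2372112 arcsec.
2998555 − 2372112 ≈ 626400 arcsec.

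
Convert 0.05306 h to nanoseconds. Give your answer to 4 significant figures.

1.910 × 10^11 nanoseconds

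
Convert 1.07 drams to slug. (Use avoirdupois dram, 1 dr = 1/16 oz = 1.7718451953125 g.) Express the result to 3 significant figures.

1 dram = 0.000121410 slug.
Then 1.07 × 0.000121410 ≈ 0.000130 slug.

0.000130 slugs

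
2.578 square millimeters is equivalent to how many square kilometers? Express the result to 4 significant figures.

1 square millimeter = 1.00000e-12 km².
Thus 2.578 × 1.00000e-12 ≈ 2.578e-12 km².

2.578e-12 km²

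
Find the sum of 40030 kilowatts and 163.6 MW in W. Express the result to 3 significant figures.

40030 kW = 4.00300e+7 W and 163.6 MW = 1.63600e+8 W.
4.00300e+7 + 1.63600e+8 ≈ 2.04e+8 W.

2.04e+8 watts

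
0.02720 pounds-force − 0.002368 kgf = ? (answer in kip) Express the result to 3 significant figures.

0.02720 lbf = 2.72000e-5 kip and 0.002368 kgf = 5.22055e-6 kip.
2.72000e-5 − 5.22055e-6 ≈ 2.20e-5 kip.

2.20e-5 kip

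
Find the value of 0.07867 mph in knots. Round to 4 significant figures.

1 mile per hour = 0.868976 knots.
Thus 0.07867 × 0.868976 ≈ 0.06836 kn.

0.06836 knots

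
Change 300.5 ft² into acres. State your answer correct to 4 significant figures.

1 ft² = 2.29568 × 10^-5 acres.
Then 300.5 × 2.29568 × 10^-5 ≈ 0.006899 acre.

0.006899 acre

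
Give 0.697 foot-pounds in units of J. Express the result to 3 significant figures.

0.945 J

1 ft·lbf = 1.35582 joules.
Then 0.697 × 1.35582 ≈ 0.945 J.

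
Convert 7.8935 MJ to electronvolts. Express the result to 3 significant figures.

4.93 × 10^25 eV

1 megajoule = 6.24151 × 10^24 electronvolts.
7.8935 × 6.24151 × 10^24 ≈ 4.93 × 10^25 eV.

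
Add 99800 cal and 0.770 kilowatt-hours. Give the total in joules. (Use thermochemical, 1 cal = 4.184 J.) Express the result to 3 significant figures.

99800 cal = 417563 J and 0.770 kWh = 2.77200 × 10^6 J.
417563 + 2.77200 × 10^6 ≈ 3.19 × 10^6 J.

3.19 × 10^6 J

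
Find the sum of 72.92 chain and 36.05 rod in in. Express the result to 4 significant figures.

72.92 chain = 57752.6 in and 36.05 rod = 7137.90 in.
57752.6 + 7137.90 ≈ 64890 in.

64890 inches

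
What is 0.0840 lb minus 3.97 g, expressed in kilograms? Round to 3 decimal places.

0.034 kg

0.0840 lb = 0.0381018 kg and 3.97 g = 0.00397000 kg.
0.0381018 − 0.00397000 ≈ 0.034 kg.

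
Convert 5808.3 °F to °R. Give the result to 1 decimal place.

6268.0 °R

°R = °F + 459.67.
Applying the formula gives 6268.0 °R.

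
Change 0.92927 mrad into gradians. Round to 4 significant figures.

1 milliradian = 0.0636620 gradians.
0.92927 × 0.0636620 ≈ 0.05916 grad.

0.05916 gradians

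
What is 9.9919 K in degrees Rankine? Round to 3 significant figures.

°R = K × 9/5.
Applying the formula gives 18.0 °R.

18.0 degrees Rankine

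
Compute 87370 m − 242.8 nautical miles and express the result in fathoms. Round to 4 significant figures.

-198100 fathom

87370 m = 47774.5 fathom and 242.8 nmi = 245880 fathom.
47774.5 − 245880 ≈ -198100 fathom.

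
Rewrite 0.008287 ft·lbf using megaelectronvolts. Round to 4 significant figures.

1 foot-pound = 8.46235 × 10^12 MeV.
0.008287 × 8.46235 × 10^12 ≈ 7.013 × 10^10 MeV.

7.013 × 10^10 MeV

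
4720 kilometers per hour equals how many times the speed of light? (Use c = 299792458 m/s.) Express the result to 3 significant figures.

4.37 × 10^-6 c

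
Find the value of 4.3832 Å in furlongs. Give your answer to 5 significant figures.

2.1789 × 10^-12 furlong

1 Å = 4.97097 × 10^-13 furlongs.
Thus 4.3832 × 4.97097 × 10^-13 ≈ 2.1789 × 10^-12 furlong.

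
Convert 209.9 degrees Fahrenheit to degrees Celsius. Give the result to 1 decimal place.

°F = °C × 9/5 + 32.
Applying the formula gives 98.8 °C.

98.8 degrees Celsius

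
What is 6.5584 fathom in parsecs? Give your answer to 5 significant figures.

1 fathom = 5.92674e-17 parsecs.
So 6.5584 × 5.92674e-17 ≈ 3.8870e-16 pc.

3.8870e-16 parsecs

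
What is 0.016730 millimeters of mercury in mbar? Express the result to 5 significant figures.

0.022305 mbar

1 millimeter of mercury = 1.33322 millibar.
0.016730 × 1.33322 ≈ 0.022305 mbar.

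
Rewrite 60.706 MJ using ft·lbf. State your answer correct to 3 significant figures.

4.48e+7 ft·lbf

1 megajoule = 737562 foot-pounds.
Thus 60.706 × 737562 ≈ 4.48e+7 ft·lbf.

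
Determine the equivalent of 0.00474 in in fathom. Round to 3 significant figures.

6.58e-5 fathoms

1 in = 0.0138889 fathom.
0.00474 × 0.0138889 ≈ 6.58e-5 fathom.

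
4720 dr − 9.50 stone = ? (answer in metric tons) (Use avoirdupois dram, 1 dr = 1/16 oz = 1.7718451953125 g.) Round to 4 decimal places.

4720 dr = 0.00836311 t and 9.50 st = 0.0603278 t.
0.00836311 − 0.0603278 ≈ -0.0520 t.

-0.0520 metric tons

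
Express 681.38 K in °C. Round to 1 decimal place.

K = °C + 273.15.
Applying the formula gives 408.2 °C.

408.2 °C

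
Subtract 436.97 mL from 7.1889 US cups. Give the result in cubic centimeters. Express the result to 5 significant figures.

7.1889 US cup = 1700.81 cm³ and 436.97 mL = 436.970 cm³.
1700.81 − 436.970 ≈ 1263.8 cm³.

1263.8 cm³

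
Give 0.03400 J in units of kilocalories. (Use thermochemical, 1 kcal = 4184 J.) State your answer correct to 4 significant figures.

8.126e-6 kilocalories

1 J = 0.000239006 kcal.
So 0.03400 × 0.000239006 ≈ 8.126e-6 kcal.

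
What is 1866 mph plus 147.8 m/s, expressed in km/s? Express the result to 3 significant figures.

0.982 kilometers per second

1866 mph = 0.834177 km/s and 147.8 m/s = 0.147800 km/s.
0.834177 + 0.147800 ≈ 0.982 km/s.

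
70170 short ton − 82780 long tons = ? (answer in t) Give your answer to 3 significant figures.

70170 short ton = 63657.2 t and 82780 long ton = 84108.4 t.
63657.2 − 84108.4 ≈ -20500 t.

-20500 metric tons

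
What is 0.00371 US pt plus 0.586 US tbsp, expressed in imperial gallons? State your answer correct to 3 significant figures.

0.00371 US pt = 0.000386153 imp gal and 0.586 US tbsp = 0.00190604 imp gal.
0.000386153 + 0.00190604 ≈ 0.00229 imp gal.

0.00229 imp gal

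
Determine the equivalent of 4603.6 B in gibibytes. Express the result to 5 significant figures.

1 B = 9.31323 × 10^-10 GiB.
4603.6 × 9.31323 × 10^-10 ≈ 4.2874 × 10^-6 GiB.

4.2874 × 10^-6 GiB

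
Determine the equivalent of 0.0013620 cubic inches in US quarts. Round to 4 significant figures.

1 in³ = 0.0173160 US quarts.
So 0.0013620 × 0.0173160 ≈ 2.358e-5 US qt.

2.358e-5 US qt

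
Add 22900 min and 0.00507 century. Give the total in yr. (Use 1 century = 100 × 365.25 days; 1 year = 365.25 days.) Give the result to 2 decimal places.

0.55 yr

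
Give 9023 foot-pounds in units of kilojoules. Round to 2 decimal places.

1 foot-pound = 0.00135582 kilojoules.
9023 × 0.00135582 ≈ 12.23 kJ.

12.23 kJ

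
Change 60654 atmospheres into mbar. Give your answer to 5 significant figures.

1 atm = 1013.25 millibar.
60654 × 1013.25 ≈ 6.1458e+7 mbar.

6.1458e+7 mbar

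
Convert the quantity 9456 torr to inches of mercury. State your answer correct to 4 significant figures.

372.3 inHg

1 torr = 0.0393701 inHg.
Then 9456 × 0.0393701 ≈ 372.3 inHg.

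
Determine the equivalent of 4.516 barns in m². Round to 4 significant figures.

1 barn = 1.00000 × 10^-28 square meters.
Thus 4.516 × 1.00000 × 10^-28 ≈ 4.516 × 10^-28 m².

4.516 × 10^-28 m²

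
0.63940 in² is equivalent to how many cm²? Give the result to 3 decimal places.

4.125 cm²

1 square inch = 6.45160 square centimeters.
0.63940 × 6.45160 ≈ 4.125 cm².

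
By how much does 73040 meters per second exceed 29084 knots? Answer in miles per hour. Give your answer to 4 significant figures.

129900 miles per hour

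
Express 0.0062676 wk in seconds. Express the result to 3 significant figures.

3790 s

1 week = 604800 seconds.
Then 0.0062676 × 604800 ≈ 3790 s.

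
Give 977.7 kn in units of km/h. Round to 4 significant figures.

1811 km/h

1 kn = 1.85200 km/h.
977.7 × 1.85200 ≈ 1811 km/h.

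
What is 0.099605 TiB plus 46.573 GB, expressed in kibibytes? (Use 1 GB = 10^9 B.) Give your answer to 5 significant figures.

1.5243e+8 KiB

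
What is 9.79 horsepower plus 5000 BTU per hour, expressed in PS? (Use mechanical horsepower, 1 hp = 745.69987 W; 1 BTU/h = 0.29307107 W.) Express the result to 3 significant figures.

11.9 metric horsepower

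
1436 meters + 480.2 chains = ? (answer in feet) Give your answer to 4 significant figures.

36400 feet

1436 m = 4711.29 ft and 480.2 chain = 31693.2 ft.
4711.29 + 31693.2 ≈ 36400 ft.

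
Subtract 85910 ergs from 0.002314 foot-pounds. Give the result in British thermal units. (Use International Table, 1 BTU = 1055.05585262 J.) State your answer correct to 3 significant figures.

-5.17e-6 BTU

0.002314 ft·lbf = 2.97365e-6 BTU and 85910 erg = 8.14270e-6 BTU.
2.97365e-6 − 8.14270e-6 ≈ -5.17e-6 BTU.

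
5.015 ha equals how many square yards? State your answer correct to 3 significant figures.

1 hectare = 11959.9 square yards.
So 5.015 × 11959.9 ≈ 60000 yd².

60000 yd²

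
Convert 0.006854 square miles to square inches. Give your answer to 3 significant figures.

2.75 × 10^7 in²

1 square mile = 4.01449 × 10^9 in².
Then 0.006854 × 4.01449 × 10^9 ≈ 2.75 × 10^7 in².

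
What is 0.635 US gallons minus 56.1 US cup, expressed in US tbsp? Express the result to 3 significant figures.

-735 US tablespoons

0.635 US gal = 162.560 US tbsp and 56.1 US cup = 897.600 US tbsp.
162.560 − 897.600 ≈ -735 US tbsp.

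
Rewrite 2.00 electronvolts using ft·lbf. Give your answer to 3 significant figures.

2.36 × 10^-19 ft·lbf

1 eV = 1.18170 × 10^-19 ft·lbf.
Then 2.00 × 1.18170 × 10^-19 ≈ 2.36 × 10^-19 ft·lbf.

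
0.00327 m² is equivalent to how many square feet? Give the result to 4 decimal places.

0.0352 ft²

1 square meter = 10.7639 ft².
Then 0.00327 × 10.7639 ≈ 0.0352 ft².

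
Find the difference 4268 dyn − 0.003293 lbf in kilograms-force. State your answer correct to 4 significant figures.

0.002858 kgf

4268 dyn = 0.00435215 kgf and 0.003293 lbf = 0.00149368 kgf.
0.00435215 − 0.00149368 ≈ 0.002858 kgf.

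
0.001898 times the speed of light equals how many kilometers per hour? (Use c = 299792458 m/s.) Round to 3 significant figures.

2.05e+6 kilometers per hour

1 c = 1.07925e+9 kilometers per hour.
So 0.001898 × 1.07925e+9 ≈ 2.05e+6 km/h.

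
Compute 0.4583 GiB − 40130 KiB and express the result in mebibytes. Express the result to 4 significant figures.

430.1 MiB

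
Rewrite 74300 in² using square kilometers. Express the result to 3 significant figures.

4.79e-5 km²

1 in² = 6.45160e-10 km².
Thus 74300 × 6.45160e-10 ≈ 4.79e-5 km².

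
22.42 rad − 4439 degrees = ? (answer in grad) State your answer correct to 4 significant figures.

22.42 rad = 1427.30 grad and 4439 ° = 4932.22 grad.
1427.30 − 4932.22 ≈ -3505 grad.

-3505 grad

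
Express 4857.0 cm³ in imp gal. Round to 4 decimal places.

1.0684 imp gal

1 cubic centimeter = 0.000219969 imperial gallons.
Thus 4857.0 × 0.000219969 ≈ 1.0684 imp gal.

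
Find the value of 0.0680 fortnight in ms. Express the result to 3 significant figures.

8.23 × 10^7 ms

1 fortnight = 1.20960 × 10^9 milliseconds.
Thus 0.0680 × 1.20960 × 10^9 ≈ 8.23 × 10^7 ms.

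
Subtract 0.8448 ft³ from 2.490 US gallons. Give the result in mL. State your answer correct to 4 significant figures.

2.490 US gal = 9425.68 mL and 0.8448 ft³ = 23922.1 mL.
9425.68 − 23922.1 ≈ -14500 mL.

-14500 mL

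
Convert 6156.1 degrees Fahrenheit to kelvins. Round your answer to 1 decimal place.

K = (°F + 459.67) × 5/9.
Applying the formula gives 3675.4 K.

3675.4 kelvins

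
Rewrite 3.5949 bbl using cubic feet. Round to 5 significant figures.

1 bbl = 5.61458 ft³.
Then 3.5949 × 5.61458 ≈ 20.184 ft³.

20.184 cubic feet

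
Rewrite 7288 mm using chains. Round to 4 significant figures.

1 mm = 4.97097 × 10^-5 chains.
So 7288 × 4.97097 × 10^-5 ≈ 0.3623 chain.

0.3623 chain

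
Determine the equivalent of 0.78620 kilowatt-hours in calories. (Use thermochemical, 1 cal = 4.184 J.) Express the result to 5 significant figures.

676460 cal

1 kWh = 860421 calories.
Then 0.78620 × 860421 ≈ 676460 cal.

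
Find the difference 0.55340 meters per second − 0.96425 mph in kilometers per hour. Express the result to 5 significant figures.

0.44043 km/h

0.55340 m/s = 1.99224 km/h and 0.96425 mph = 1.55181 km/h.
1.99224 − 1.55181 ≈ 0.44043 km/h.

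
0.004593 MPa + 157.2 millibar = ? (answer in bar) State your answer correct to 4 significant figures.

0.004593 MPa = 0.0459300 bar and 157.2 mbar = 0.157200 bar.
0.0459300 + 0.157200 ≈ 0.2031 bar.

0.2031 bar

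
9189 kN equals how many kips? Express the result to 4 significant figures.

2066 kip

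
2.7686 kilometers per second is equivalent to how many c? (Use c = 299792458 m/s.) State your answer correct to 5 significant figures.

9.2351 × 10^-6 c

1 kilometer per second = 3.33564 × 10^-6 c.
Thus 2.7686 × 3.33564 × 10^-6 ≈ 9.2351 × 10^-6 c.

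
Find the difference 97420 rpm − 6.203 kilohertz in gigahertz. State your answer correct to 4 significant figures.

-4.579e-6 gigahertz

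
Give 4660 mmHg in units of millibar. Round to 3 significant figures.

6210 millibar

1 millimeter of mercury = 1.33322 millibar.
Thus 4660 × 1.33322 ≈ 6210 mbar.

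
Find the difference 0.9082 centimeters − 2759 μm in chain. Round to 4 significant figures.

0.9082 cm = 0.000451463 chain and 2759 μm = 0.000137149 chain.
0.000451463 − 0.000137149 ≈ 0.0003143 chain.

0.0003143 chain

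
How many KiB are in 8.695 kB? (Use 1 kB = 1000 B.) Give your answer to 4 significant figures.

8.491 KiB

1 kilobyte = 0.9765625 KiB.
So 8.695 × 0.9765625 ≈ 8.491 KiB.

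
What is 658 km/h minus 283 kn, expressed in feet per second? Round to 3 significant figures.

122 ft/s

658 km/h = 599.665 ft/s and 283 kn = 477.650 ft/s.
599.665 − 477.650 ≈ 122 ft/s.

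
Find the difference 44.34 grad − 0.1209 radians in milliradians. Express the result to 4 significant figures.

44.34 grad = 696.491 mrad and 0.1209 rad = 120.900 mrad.
696.491 − 120.900 ≈ 575.6 mrad.

575.6 milliradians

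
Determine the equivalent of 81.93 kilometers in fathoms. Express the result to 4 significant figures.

44800 fathom

1 kilometer = 546.807 fathom.
81.93 × 546.807 ≈ 44800 fathom.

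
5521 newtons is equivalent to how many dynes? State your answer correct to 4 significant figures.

5.521 × 10^8 dyn

1 newton = 100000 dynes.
Thus 5521 × 100000 ≈ 5.521 × 10^8 dyn.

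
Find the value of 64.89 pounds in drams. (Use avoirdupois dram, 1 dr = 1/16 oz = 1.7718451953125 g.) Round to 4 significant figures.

1 pound = 256.000 dr.
Thus 64.89 × 256.000 ≈ 16610 dr.

16610 dr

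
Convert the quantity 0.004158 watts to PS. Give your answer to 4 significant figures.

1 watt = 0.00135962 metric horsepower.
Then 0.004158 × 0.00135962 ≈ 5.653 × 10^-6 PS.

5.653 × 10^-6 PS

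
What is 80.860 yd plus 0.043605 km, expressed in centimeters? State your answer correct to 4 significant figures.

11750 cm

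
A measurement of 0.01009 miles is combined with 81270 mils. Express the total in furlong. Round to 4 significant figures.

0.09098 furlongs

0.01009 mi = 0.0807200 furlong and 81270 mil = 0.0102614 furlong.
0.0807200 + 0.0102614 ≈ 0.09098 furlong.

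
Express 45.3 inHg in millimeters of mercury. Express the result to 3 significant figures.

1 inHg = 25.4000 mmHg.
Thus 45.3 × 25.4000 ≈ 1150 mmHg.

1150 millimeters of mercury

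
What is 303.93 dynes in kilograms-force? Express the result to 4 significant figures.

0.0003099 kgf

1 dyne = 1.01972 × 10^-6 kgf.
Then 303.93 × 1.01972 × 10^-6 ≈ 0.0003099 kgf.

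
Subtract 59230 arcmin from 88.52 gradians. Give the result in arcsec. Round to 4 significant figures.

88.52 grad = 286805 arcsec and 59230 arcmin = 3.55380 × 10^6 arcsec.
286805 − 3.55380 × 10^6 ≈ -3.267 × 10^6 arcsec.

-3.267 × 10^6 arcsec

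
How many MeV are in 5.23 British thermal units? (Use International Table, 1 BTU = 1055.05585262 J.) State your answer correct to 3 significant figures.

3.44e+16 megaelectronvolts

1 British thermal unit = 6.58514e+15 MeV.
Then 5.23 × 6.58514e+15 ≈ 3.44e+16 MeV.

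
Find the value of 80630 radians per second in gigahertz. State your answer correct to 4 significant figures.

1.283 × 10^-5 GHz

1 rad/s = 1.59155 × 10^-10 gigahertz.
So 80630 × 1.59155 × 10^-10 ≈ 1.283 × 10^-5 GHz.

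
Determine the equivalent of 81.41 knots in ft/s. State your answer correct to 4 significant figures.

1 knot = 1.68781 ft/s.
81.41 × 1.68781 ≈ 137.4 ft/s.

137.4 feet per second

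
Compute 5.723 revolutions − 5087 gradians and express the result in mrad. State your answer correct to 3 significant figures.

5.723 rev = 35958.7 mrad and 5087 grad = 79906.4 mrad.
35958.7 − 79906.4 ≈ -43900 mrad.

-43900 mrad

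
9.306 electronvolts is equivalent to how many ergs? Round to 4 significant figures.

1.491e-11 erg

1 eV = 1.60218e-12 ergs.
So 9.306 × 1.60218e-12 ≈ 1.491e-11 erg.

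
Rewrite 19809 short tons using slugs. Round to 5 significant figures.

1.2314 × 10^6 slug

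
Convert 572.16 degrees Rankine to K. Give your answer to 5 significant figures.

317.87 kelvins

°R = K × 9/5.
Applying the formula gives 317.87 K.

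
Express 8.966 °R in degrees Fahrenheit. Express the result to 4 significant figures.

-450.7 °F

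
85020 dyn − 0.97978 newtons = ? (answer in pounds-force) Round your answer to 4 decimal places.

85020 dyn = 0.191133 lbf and 0.97978 N = 0.220263 lbf.
0.191133 − 0.220263 ≈ -0.0291 lbf.

-0.0291 lbf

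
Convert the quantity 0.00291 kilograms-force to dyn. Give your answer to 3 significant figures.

2850 dynes

1 kgf = 980665 dynes.
Then 0.00291 × 980665 ≈ 2850 dyn.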